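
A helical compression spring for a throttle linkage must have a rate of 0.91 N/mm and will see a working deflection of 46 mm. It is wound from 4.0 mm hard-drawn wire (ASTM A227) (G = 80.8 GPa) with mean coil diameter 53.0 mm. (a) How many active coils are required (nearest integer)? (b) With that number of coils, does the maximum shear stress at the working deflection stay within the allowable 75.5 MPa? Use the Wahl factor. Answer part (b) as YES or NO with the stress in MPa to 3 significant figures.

N_a = Gd⁴/(8D³k) = (80.8×10³)(4.0⁴)/(8·53.0³·0.91) = 19.09 → N_a = 19
Actual rate k = Gd⁴/(8D³·19) = 0.91407 N/mm
Working load F = kδ = 0.91407·46 = 42.047 N
C = 53.0/4.0 = 13.2500; K_W = (4C−1)/(4C−4)+0.615/C = 1.1076
τ_max = K_W·8FD/(πd³) = 1.1076·88.669 = 98.214 MPa
τ_max > 75.5 MPa → exceeds allowable

(a) 19 coils; (b) NO, τ_max = 98.2 MPa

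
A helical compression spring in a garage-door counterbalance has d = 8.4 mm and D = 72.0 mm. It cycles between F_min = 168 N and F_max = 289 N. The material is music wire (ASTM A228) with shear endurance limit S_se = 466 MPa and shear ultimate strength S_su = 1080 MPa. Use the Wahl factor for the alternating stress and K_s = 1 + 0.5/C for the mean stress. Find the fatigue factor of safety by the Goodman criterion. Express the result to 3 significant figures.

8.60

C = D/d = 72.0/8.4 = 8.5714; K_W = (4C−1)/(4C−4)+0.615/C = 1.1708; K_s = 1+0.5/C = 1.0583
F_a = (F_max−F_min)/2 = 60.5 N; F_m = (F_max+F_min)/2 = 228.5 N
τ_a = K_W·8F_aD/(πd³) = 1.1708 × 18.715 = 21.912 MPa
τ_m = K_s·8F_mD/(πd³) = 1.0583 × 70.684 = 74.807 MPa
Goodman: 1/n_f = τ_a/S_se + τ_m/S_su = 21.912/466 + 74.807/1080 = 0.04702 + 0.06927 = 0.11629
n_f = 1/0.11629 = 8.599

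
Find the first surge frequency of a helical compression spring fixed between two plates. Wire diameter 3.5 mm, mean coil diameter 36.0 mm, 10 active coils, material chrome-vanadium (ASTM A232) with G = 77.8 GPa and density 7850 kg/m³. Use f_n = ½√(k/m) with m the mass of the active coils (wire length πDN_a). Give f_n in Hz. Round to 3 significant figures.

k = Gd⁴/(8D³N_a) = (77.8×10³)(3.5⁴)/(8·36.0³·10) = 3.1279 N/mm = 3127.9 N/m
Wire length L = πDN_a = π·36.0·10 = 1131 mm
m = ρ·(πd²/4)·L = 7850 × 9.6211×10⁻⁶ m² × 1.131 m = 0.085418 kg
f_n = ½√(k/m) = 0.5·√(3127.9/0.085418) = 0.5·√(36619) = 95.68 Hz

95.7 Hz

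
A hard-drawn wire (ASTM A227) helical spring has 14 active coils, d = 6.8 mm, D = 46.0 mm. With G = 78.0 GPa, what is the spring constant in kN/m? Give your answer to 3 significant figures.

k = Gd⁴/(8D³N_a) = (78.0×10³ × 6.8⁴) / (8 × 46.0³ × 14)
  = 1.66775e+08 / 1.09016e+07 = 15.298 N/mm

15.3 kN/m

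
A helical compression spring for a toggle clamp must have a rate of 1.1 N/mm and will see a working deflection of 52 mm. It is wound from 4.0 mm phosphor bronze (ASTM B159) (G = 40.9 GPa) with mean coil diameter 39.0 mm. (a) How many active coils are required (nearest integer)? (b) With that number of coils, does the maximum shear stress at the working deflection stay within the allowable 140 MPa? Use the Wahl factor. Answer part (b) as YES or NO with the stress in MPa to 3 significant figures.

(a) 20 coils; (b) YES, τ_max = 102 MPa

N_a = Gd⁴/(8D³k) = (40.9×10³)(4.0⁴)/(8·39.0³·1.1) = 20.06 → N_a = 20
Actual rate k = Gd⁴/(8D³·20) = 1.1032 N/mm
Working load F = kδ = 1.1032·52 = 57.366 N
C = 39.0/4.0 = 9.7500; K_W = (4C−1)/(4C−4)+0.615/C = 1.1488
τ_max = K_W·8FD/(πd³) = 1.1488·89.018 = 102.26 MPa
τ_max ≤ 140 MPa → acceptable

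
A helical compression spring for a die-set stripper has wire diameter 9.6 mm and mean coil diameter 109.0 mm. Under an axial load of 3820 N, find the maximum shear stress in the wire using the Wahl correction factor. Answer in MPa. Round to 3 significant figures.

Spring index C = D/d = 109.0/9.6 = 11.3542
K_W = (4C−1)/(4C−4) + 0.615/C = 44.417/41.417 + 0.0542 = 1.1266
τ₀ = 8FD/(πd³) = 8·3820·109.0/(π·9.6³) = 3.33104e+06/2779.5 = 1198.4 MPa
τ_max = K·τ₀ = 1.1266 × 1198.4 = 1350.2 MPa

1350 MPa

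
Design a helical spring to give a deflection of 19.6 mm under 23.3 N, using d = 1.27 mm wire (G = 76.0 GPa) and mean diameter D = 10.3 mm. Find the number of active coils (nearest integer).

19

Required rate k = F/δ = 23.3/19.6 = 1.1888 N/mm
N_a = Gd⁴/(8D³k) = (76.0×10³ × 1.27⁴)/(8 × 10.3³ × 1.1888)
    = 197710 / 10392.1 = 19.03 → 19 coils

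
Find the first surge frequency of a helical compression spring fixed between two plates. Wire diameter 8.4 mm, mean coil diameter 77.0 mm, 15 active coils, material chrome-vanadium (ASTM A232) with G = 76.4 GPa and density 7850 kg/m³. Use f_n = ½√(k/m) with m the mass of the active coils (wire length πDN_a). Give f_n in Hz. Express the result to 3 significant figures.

k = Gd⁴/(8D³N_a) = (76.4×10³)(8.4⁴)/(8·77.0³·15) = 6.9432 N/mm = 6943.2 N/m
Wire length L = πDN_a = π·77.0·15 = 3628.5 mm
m = ρ·(πd²/4)·L = 7850 × 55.418×10⁻⁶ m² × 3.6285 m = 1.5785 kg
f_n = ½√(k/m) = 0.5·√(6943.2/1.5785) = 0.5·√(4398.5) = 33.161 Hz

33.2 Hz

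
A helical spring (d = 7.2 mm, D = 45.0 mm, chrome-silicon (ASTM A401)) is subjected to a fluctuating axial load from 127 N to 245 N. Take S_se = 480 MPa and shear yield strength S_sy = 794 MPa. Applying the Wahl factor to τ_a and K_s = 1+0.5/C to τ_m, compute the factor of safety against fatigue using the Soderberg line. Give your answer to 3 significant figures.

C = D/d = 45.0/7.2 = 6.2500; K_W = (4C−1)/(4C−4)+0.615/C = 1.2413; K_s = 1+0.5/C = 1.0800
F_a = (F_max−F_min)/2 = 59 N; F_m = (F_max+F_min)/2 = 186 N
τ_a = K_W·8F_aD/(πd³) = 1.2413 × 18.114 = 22.484 MPa
τ_m = K_s·8F_mD/(πd³) = 1.0800 × 57.104 = 61.673 MPa
Soderberg: 1/n_f = τ_a/S_se + τ_m/S_sy = 22.484/480 + 61.673/794 = 0.04684 + 0.07767 = 0.12451
n_f = 1/0.12451 = 8.031

8.03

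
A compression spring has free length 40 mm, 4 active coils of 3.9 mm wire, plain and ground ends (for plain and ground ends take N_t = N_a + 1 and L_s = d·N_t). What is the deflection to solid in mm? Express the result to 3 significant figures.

N_t = 5; L_s = 3.9·5 = 19.5 mm
δ_solid = L₀ − L_s = 40 − 19.5 = 20.5 mm

20.5 mm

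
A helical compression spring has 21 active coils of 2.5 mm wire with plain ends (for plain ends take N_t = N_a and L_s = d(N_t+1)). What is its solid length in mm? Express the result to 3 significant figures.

plain ends: N_t = N_a = 21
L_s = d·(N_t+1) = 2.5 × 22 = 55 mm

55.0 mm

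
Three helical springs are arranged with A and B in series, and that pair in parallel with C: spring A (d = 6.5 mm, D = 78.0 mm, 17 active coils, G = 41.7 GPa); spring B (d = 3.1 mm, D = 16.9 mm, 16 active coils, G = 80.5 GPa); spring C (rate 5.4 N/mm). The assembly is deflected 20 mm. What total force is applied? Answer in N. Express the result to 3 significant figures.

129 N

k_A = Gd⁴/(8D³N_a) = (41.7×10³)(6.5⁴)/(8·78.0³·17) = 1.1534 N/mm
k_B = Gd⁴/(8D³N_a) = (80.5×10³)(3.1⁴)/(8·16.9³·16) = 12.033 N/mm
Springs A,B series: k_AB = 1/(1/1.1534+1/12.033) = 1.0525 N/mm; parallel with C: k_eq = 1.0525+5.4 = 6.4525 N/mm
F = k_eq·δ = 6.4525·20 = 129.05 N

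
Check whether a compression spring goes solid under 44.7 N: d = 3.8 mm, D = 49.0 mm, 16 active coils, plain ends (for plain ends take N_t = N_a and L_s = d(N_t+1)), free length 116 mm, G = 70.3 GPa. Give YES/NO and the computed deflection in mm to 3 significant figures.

k = Gd⁴/(8D³N_a) = (70.3×10³)(3.8⁴)/(8·49.0³·16) = 0.9734 N/mm
N_t = 16; L_s = 3.8·17 = 64.6 mm; δ_solid = L₀ − L_s = 116 − 64.6 = 51.4 mm
δ = F/k = 44.7/0.9734 = 45.921 mm
δ < δ_solid → spring does not go solid

NO, δ = 45.9 mm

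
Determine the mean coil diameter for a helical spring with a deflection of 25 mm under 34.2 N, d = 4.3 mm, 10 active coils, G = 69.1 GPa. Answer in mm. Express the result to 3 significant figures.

60.0 mm

Required rate k = F/δ = 34.2/25 = 1.368 N/mm
D = (Gd⁴/(8N_a·k))^(1/3) = (69.1×10³·4.3⁴/(8·10·1.368))^(1/3)
  = (215862)^(1/3) = 59.9872 mm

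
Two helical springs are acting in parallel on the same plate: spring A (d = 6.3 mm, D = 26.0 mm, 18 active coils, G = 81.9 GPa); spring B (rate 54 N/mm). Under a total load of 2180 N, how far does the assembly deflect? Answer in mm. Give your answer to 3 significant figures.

20.8 mm

k_A = Gd⁴/(8D³N_a) = (81.9×10³)(6.3⁴)/(8·26.0³·18) = 50.976 N/mm
Parallel: k_eq = 50.976 + 54 = 104.98 N/mm
δ = F/k_eq = 2180/104.98 = 20.767 mm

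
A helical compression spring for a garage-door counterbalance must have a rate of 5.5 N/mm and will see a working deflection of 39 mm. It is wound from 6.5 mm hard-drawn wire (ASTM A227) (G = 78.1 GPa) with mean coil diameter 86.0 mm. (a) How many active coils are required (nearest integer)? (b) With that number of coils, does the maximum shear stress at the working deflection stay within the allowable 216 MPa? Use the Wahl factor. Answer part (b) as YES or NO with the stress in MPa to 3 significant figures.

(a) 5 coils; (b) YES, τ_max = 189 MPa

N_a = Gd⁴/(8D³k) = (78.1×10³)(6.5⁴)/(8·86.0³·5.5) = 4.981 → N_a = 5
Actual rate k = Gd⁴/(8D³·5) = 5.4796 N/mm
Working load F = kδ = 5.4796·39 = 213.7 N
C = 86.0/6.5 = 13.2308; K_W = (4C−1)/(4C−4)+0.615/C = 1.1078
τ_max = K_W·8FD/(πd³) = 1.1078·170.42 = 188.79 MPa
τ_max ≤ 216 MPa → acceptable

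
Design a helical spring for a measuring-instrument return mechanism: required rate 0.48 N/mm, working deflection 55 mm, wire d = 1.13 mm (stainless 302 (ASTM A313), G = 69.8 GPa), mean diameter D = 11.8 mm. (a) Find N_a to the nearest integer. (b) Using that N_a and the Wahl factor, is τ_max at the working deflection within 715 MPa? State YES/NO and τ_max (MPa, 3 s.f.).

(a) 18 coils; (b) YES, τ_max = 627 MPa

N_a = Gd⁴/(8D³k) = (69.8×10³)(1.13⁴)/(8·11.8³·0.48) = 18.04 → N_a = 18
Actual rate k = Gd⁴/(8D³·18) = 0.48102 N/mm
Working load F = kδ = 0.48102·55 = 26.456 N
C = 11.8/1.13 = 10.4425; K_W = (4C−1)/(4C−4)+0.615/C = 1.1383
τ_max = K_W·8FD/(πd³) = 1.1383·550.95 = 627.16 MPa
τ_max ≤ 715 MPa → acceptable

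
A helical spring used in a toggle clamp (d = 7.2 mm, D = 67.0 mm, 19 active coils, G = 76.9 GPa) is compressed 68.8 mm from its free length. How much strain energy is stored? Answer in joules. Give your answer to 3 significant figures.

k = Gd⁴/(8D³N_a) = (76.9×10³)(7.2⁴)/(8·67.0³·19) = 4.5205 N/mm
U = ½kδ² = 0.5 × 4.5205 × 68.8² = 10699 N·mm = 10.699 J

10.7 J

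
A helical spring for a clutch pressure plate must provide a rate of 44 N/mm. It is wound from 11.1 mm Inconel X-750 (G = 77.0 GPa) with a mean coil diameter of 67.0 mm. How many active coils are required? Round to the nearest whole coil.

11

N_a = Gd⁴/(8D³k) = (77.0×10³ × 11.1⁴)/(8 × 67.0³ × 44)
    = 1.16891e+09 / 1.05869e+08 = 11.04 → 11 coils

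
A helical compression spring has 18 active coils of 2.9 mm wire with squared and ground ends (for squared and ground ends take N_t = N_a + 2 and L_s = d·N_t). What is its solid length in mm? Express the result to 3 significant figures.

58.0 mm

squared and ground ends: N_t = N_a + 2 = 18 + 2 = 20
L_s = d·N_t = 2.9 × 20 = 58 mm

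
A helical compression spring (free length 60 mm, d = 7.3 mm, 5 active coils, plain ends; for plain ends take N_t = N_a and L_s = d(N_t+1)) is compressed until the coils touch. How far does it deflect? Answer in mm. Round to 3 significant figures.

16.2 mm

N_t = 5; L_s = 7.3·6 = 43.8 mm
δ_solid = L₀ − L_s = 60 − 43.8 = 16.2 mm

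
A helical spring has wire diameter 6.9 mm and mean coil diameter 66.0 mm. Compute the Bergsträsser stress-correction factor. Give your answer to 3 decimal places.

1.142

C = D/d = 66.0/6.9 = 9.5652
K_B = (4C+2)/(4C−3) = 40.261/35.261 = 1.1418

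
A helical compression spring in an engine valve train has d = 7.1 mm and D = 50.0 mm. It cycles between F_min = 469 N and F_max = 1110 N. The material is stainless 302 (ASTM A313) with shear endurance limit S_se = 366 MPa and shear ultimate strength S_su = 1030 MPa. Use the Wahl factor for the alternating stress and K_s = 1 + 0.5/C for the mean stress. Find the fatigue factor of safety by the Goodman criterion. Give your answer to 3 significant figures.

1.49

C = D/d = 50.0/7.1 = 7.0423; K_W = (4C−1)/(4C−4)+0.615/C = 1.2115; K_s = 1+0.5/C = 1.0710
F_a = (F_max−F_min)/2 = 320.5 N; F_m = (F_max+F_min)/2 = 789.5 N
τ_a = K_W·8F_aD/(πd³) = 1.2115 × 114.02 = 138.12 MPa
τ_m = K_s·8F_mD/(πd³) = 1.0710 × 280.86 = 300.8 MPa
Goodman: 1/n_f = τ_a/S_se + τ_m/S_su = 138.12/366 + 300.8/1030 = 0.37739 + 0.29204 = 0.66943
n_f = 1/0.66943 = 1.494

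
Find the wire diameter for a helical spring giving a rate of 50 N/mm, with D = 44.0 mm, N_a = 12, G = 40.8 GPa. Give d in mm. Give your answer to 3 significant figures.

d = (8D³N_a·k / G)^(1/4) = (8·44.0³·12·50 / (40.8×10³))^0.25
  = (10022)^0.25 = 10.0054 mm

10.0 mm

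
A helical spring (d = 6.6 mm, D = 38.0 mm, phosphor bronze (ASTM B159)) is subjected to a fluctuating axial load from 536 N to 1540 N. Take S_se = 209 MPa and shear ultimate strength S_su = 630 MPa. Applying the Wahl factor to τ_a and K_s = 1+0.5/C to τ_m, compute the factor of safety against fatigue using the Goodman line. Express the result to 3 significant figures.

C = D/d = 38.0/6.6 = 5.7576; K_W = (4C−1)/(4C−4)+0.615/C = 1.2645; K_s = 1+0.5/C = 1.0868
F_a = (F_max−F_min)/2 = 502 N; F_m = (F_max+F_min)/2 = 1038 N
τ_a = K_W·8F_aD/(πd³) = 1.2645 × 168.96 = 213.65 MPa
τ_m = K_s·8F_mD/(πd³) = 1.0868 × 349.37 = 379.71 MPa
Goodman: 1/n_f = τ_a/S_se + τ_m/S_su = 213.65/209 + 379.71/630 = 1.02224 + 0.60272 = 1.625
n_f = 1/1.625 = 0.6154

0.615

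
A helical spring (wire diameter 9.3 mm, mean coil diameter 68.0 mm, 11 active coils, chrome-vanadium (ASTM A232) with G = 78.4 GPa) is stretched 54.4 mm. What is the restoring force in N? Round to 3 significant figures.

1150 N

k = Gd⁴/(8D³N_a) = (78.4×10³)(9.3⁴)/(8·68.0³·11) = 21.195 N/mm
F = k·δ = 21.195 × 54.4 = 1153 N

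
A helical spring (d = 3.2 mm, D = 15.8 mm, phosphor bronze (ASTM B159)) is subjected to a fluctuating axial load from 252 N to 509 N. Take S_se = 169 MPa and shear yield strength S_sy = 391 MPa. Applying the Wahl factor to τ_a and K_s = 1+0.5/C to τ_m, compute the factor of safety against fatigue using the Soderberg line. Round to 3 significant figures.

C = D/d = 15.8/3.2 = 4.9375; K_W = (4C−1)/(4C−4)+0.615/C = 1.3150; K_s = 1+0.5/C = 1.1013
F_a = (F_max−F_min)/2 = 128.5 N; F_m = (F_max+F_min)/2 = 380.5 N
τ_a = K_W·8F_aD/(πd³) = 1.3150 × 157.78 = 207.49 MPa
τ_m = K_s·8F_mD/(πd³) = 1.1013 × 467.2 = 514.51 MPa
Soderberg: 1/n_f = τ_a/S_se + τ_m/S_sy = 207.49/169 + 514.51/391 = 1.22772 + 1.31588 = 2.5436
n_f = 1/2.5436 = 0.3931

0.393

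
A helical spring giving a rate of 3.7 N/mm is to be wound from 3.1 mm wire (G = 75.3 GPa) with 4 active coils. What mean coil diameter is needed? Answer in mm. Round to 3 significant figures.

D = (Gd⁴/(8N_a·k))^(1/3) = (75.3×10³·3.1⁴/(8·4·3.7))^(1/3)
  = (58734.1)^(1/3) = 38.8714 mm

38.9 mm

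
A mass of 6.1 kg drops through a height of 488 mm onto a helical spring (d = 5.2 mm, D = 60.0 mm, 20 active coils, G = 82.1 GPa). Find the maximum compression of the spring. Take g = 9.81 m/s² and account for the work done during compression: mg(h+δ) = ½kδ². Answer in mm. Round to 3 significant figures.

k = Gd⁴/(8D³N_a) = (82.1×10³)(5.2⁴)/(8·60.0³·20) = 1.7369 N/mm
W = mg = 6.1 × 9.81 = 59.841 N
½kδ² − Wδ − Wh = 0 → δ = (W + √(W² + 2kWh))/k
δ = (59.841 + √(3580.9 + 101445))/1.7369 = (59.841 + 324.08)/1.7369 = 221.03 mm

221 mm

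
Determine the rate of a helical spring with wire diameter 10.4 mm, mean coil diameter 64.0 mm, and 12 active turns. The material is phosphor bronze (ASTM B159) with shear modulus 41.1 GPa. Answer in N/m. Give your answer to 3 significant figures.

k = Gd⁴/(8D³N_a) = (41.1×10³ × 10.4⁴) / (8 × 64.0³ × 12)
  = 4.80812e+08 / 2.51658e+07 = 19.106 N/mm = 19106 N/m

19100 N/m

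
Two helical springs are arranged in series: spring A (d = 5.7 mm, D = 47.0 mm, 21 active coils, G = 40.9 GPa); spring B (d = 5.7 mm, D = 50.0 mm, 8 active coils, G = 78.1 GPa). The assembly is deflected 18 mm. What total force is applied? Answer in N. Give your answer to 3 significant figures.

35.9 N

k_A = Gd⁴/(8D³N_a) = (40.9×10³)(5.7⁴)/(8·47.0³·21) = 2.4753 N/mm
k_B = Gd⁴/(8D³N_a) = (78.1×10³)(5.7⁴)/(8·50.0³·8) = 10.305 N/mm
Series: 1/k_eq = 1/2.4753 + 1/10.305 = 0.50104; k_eq = 1.9959 N/mm
F = k_eq·δ = 1.9959·18 = 35.926 N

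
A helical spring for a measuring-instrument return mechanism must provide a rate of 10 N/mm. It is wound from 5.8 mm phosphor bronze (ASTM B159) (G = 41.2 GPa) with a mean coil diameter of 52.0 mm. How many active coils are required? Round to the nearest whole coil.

N_a = Gd⁴/(8D³k) = (41.2×10³ × 5.8⁴)/(8 × 52.0³ × 10)
    = 4.6624e+07 / 1.12486e+07 = 4.145 → 4 coils

4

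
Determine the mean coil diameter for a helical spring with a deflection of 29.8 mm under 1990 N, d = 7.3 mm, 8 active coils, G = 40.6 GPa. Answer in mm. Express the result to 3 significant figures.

30.0 mm

Required rate k = F/δ = 1990/29.8 = 66.779 N/mm
D = (Gd⁴/(8N_a·k))^(1/3) = (40.6×10³·7.3⁴/(8·8·66.779))^(1/3)
  = (26977.4)^(1/3) = 29.9916 mm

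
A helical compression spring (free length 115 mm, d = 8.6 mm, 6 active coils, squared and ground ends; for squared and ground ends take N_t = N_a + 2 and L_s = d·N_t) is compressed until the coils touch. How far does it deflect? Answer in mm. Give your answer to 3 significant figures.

N_t = 8; L_s = 8.6·8 = 68.8 mm
δ_solid = L₀ − L_s = 115 − 68.8 = 46.2 mm

46.2 mm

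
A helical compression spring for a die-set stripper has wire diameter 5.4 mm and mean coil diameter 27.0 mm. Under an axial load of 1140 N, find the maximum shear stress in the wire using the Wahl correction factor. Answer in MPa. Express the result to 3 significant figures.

Spring index C = D/d = 27.0/5.4 = 5.0000
K_W = (4C−1)/(4C−4) + 0.615/C = 19.000/16.000 + 0.1230 = 1.3105
τ₀ = 8FD/(πd³) = 8·1140·27.0/(π·5.4³) = 246240/494.69 = 497.77 MPa
τ_max = K·τ₀ = 1.3105 × 497.77 = 652.33 MPa

652 MPa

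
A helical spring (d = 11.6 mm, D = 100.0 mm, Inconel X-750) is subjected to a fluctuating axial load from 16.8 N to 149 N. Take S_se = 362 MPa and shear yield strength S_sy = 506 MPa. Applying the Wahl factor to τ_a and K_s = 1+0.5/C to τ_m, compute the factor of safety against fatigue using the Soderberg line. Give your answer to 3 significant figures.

15.8

C = D/d = 100.0/11.6 = 8.6207; K_W = (4C−1)/(4C−4)+0.615/C = 1.1698; K_s = 1+0.5/C = 1.0580
F_a = (F_max−F_min)/2 = 66.1 N; F_m = (F_max+F_min)/2 = 82.9 N
τ_a = K_W·8F_aD/(πd³) = 1.1698 × 10.784 = 12.614 MPa
τ_m = K_s·8F_mD/(πd³) = 1.0580 × 13.524 = 14.309 MPa
Soderberg: 1/n_f = τ_a/S_se + τ_m/S_sy = 12.614/362 + 14.309/506 = 0.03485 + 0.02828 = 0.063125
n_f = 1/0.063125 = 15.84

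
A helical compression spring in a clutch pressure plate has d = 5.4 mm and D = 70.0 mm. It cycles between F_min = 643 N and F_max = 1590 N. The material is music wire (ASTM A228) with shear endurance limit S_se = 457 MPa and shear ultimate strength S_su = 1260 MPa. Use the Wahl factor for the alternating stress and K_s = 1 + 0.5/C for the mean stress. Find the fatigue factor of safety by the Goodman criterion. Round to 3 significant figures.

0.427

C = D/d = 70.0/5.4 = 12.9630; K_W = (4C−1)/(4C−4)+0.615/C = 1.1101; K_s = 1+0.5/C = 1.0386
F_a = (F_max−F_min)/2 = 473.5 N; F_m = (F_max+F_min)/2 = 1116.5 N
τ_a = K_W·8F_aD/(πd³) = 1.1101 × 536.01 = 595.05 MPa
τ_m = K_s·8F_mD/(πd³) = 1.0386 × 1263.9 = 1312.7 MPa
Goodman: 1/n_f = τ_a/S_se + τ_m/S_su = 595.05/457 + 1312.7/1260 = 1.30208 + 1.04179 = 2.3439
n_f = 1/2.3439 = 0.4266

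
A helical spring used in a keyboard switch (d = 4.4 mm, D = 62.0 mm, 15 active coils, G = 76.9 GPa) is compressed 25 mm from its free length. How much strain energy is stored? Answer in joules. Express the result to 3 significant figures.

k = Gd⁴/(8D³N_a) = (76.9×10³)(4.4⁴)/(8·62.0³·15) = 1.0078 N/mm
U = ½kδ² = 0.5 × 1.0078 × 25² = 314.94 N·mm = 0.31494 J

0.315 J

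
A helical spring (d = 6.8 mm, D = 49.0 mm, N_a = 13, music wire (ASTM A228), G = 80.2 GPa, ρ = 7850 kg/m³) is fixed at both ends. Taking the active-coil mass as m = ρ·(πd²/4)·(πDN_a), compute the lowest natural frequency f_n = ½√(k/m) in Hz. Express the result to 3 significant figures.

78.4 Hz

k = Gd⁴/(8D³N_a) = (80.2×10³)(6.8⁴)/(8·49.0³·13) = 14.015 N/mm = 14015 N/m
Wire length L = πDN_a = π·49.0·13 = 2001.2 mm
m = ρ·(πd²/4)·L = 7850 × 36.317×10⁻⁶ m² × 2.0012 m = 0.57051 kg
f_n = ½√(k/m) = 0.5·√(14015/0.57051) = 0.5·√(24565) = 78.367 Hz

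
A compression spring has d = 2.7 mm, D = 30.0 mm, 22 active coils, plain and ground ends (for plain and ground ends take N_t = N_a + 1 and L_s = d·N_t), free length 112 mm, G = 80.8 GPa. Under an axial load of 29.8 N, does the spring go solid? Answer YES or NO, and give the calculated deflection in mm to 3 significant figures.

NO, δ = 33.0 mm

k = Gd⁴/(8D³N_a) = (80.8×10³)(2.7⁴)/(8·30.0³·22) = 0.90363 N/mm
N_t = 23; L_s = 2.7·23 = 62.1 mm; δ_solid = L₀ − L_s = 112 − 62.1 = 49.9 mm
δ = F/k = 29.8/0.90363 = 32.978 mm
δ < δ_solid → spring does not go solid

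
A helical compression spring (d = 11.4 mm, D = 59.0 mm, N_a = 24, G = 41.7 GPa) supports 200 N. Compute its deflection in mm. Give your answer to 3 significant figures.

k = Gd⁴/(8D³N_a) = (41.7×10³)(11.4⁴)/(8·59.0³·24) = 17.861 N/mm
δ = F/k = 200 / 17.861 = 11.198 mm

11.2 mm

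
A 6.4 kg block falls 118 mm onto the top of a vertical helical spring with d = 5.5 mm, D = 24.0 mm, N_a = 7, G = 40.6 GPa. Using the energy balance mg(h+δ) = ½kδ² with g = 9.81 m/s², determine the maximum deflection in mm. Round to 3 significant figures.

18.9 mm

k = Gd⁴/(8D³N_a) = (40.6×10³)(5.5⁴)/(8·24.0³·7) = 47.99 N/mm
W = mg = 6.4 × 9.81 = 62.784 N
½kδ² − Wδ − Wh = 0 → δ = (W + √(W² + 2kWh))/k
δ = (62.784 + √(3941.8 + 711076))/47.99 = (62.784 + 845.59)/47.99 = 18.928 mm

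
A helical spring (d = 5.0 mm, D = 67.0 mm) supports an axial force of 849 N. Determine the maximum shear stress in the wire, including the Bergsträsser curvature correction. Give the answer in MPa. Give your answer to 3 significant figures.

1270 MPa

Spring index C = D/d = 67.0/5.0 = 13.4000
K_B = (4C+2)/(4C−3) = 55.600/50.600 = 1.0988
τ₀ = 8FD/(πd³) = 8·849·67.0/(π·5.0³) = 455064/392.7 = 1158.8 MPa
τ_max = K·τ₀ = 1.0988 × 1158.8 = 1273.3 MPa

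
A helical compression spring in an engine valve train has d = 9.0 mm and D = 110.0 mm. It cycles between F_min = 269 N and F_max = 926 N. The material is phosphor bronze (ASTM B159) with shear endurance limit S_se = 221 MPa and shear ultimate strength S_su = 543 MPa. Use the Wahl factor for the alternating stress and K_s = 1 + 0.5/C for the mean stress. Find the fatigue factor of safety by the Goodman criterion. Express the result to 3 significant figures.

0.928

C = D/d = 110.0/9.0 = 12.2222; K_W = (4C−1)/(4C−4)+0.615/C = 1.1171; K_s = 1+0.5/C = 1.0409
F_a = (F_max−F_min)/2 = 328.5 N; F_m = (F_max+F_min)/2 = 597.5 N
τ_a = K_W·8F_aD/(πd³) = 1.1171 × 126.22 = 141.01 MPa
τ_m = K_s·8F_mD/(πd³) = 1.0409 × 229.58 = 238.98 MPa
Goodman: 1/n_f = τ_a/S_se + τ_m/S_su = 141.01/221 + 238.98/543 = 0.63806 + 0.44010 = 1.0782
n_f = 1/1.0782 = 0.9275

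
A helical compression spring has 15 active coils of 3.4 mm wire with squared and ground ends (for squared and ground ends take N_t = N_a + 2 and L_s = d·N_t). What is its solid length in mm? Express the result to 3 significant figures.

57.8 mm

squared and ground ends: N_t = N_a + 2 = 15 + 2 = 17
L_s = d·N_t = 3.4 × 17 = 57.8 mm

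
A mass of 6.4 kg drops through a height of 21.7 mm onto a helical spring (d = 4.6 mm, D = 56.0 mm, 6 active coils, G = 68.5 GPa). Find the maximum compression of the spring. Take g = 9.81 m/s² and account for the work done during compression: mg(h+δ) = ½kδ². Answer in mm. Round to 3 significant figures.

49.6 mm

k = Gd⁴/(8D³N_a) = (68.5×10³)(4.6⁴)/(8·56.0³·6) = 3.6385 N/mm
W = mg = 6.4 × 9.81 = 62.784 N
½kδ² − Wδ − Wh = 0 → δ = (W + √(W² + 2kWh))/k
δ = (62.784 + √(3941.8 + 9914.15))/3.6385 = (62.784 + 117.71)/3.6385 = 49.608 mm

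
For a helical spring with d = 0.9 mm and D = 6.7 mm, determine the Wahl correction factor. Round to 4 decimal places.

1.1990

C = D/d = 6.7/0.9 = 7.4444
K_W = (4C−1)/(4C−4) + 0.615/C = 28.778/25.778 + 0.0826 = 1.1990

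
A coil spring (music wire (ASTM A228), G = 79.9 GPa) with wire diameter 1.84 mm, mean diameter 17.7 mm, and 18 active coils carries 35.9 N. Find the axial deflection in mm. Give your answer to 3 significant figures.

k = Gd⁴/(8D³N_a) = (79.9×10³)(1.84⁴)/(8·17.7³·18) = 1.1469 N/mm
δ = F/k = 35.9 / 1.1469 = 31.301 mm

31.3 mm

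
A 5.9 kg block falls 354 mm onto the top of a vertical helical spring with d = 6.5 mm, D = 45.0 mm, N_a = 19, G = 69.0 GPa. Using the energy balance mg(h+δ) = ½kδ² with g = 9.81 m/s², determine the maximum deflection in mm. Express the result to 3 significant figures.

74.7 mm

k = Gd⁴/(8D³N_a) = (69.0×10³)(6.5⁴)/(8·45.0³·19) = 8.8924 N/mm
W = mg = 5.9 × 9.81 = 57.879 N
½kδ² − Wδ − Wh = 0 → δ = (W + √(W² + 2kWh))/k
δ = (57.879 + √(3350 + 364398))/8.8924 = (57.879 + 606.42)/8.8924 = 74.704 mm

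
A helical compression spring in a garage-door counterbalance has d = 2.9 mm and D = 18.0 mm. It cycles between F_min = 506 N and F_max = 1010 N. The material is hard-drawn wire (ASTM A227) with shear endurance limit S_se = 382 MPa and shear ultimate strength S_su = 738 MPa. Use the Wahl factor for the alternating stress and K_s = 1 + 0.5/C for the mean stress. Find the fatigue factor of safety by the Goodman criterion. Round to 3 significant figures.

C = D/d = 18.0/2.9 = 6.2069; K_W = (4C−1)/(4C−4)+0.615/C = 1.2431; K_s = 1+0.5/C = 1.0806
F_a = (F_max−F_min)/2 = 252 N; F_m = (F_max+F_min)/2 = 758 N
τ_a = K_W·8F_aD/(πd³) = 1.2431 × 473.61 = 588.75 MPa
τ_m = K_s·8F_mD/(πd³) = 1.0806 × 1424.6 = 1539.3 MPa
Goodman: 1/n_f = τ_a/S_se + τ_m/S_su = 588.75/382 + 1539.3/738 = 1.54124 + 2.08583 = 3.6271
n_f = 1/3.6271 = 0.2757

0.276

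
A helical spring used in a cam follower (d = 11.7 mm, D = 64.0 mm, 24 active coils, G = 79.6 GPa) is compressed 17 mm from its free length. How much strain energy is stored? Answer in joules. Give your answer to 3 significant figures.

k = Gd⁴/(8D³N_a) = (79.6×10³)(11.7⁴)/(8·64.0³·24) = 29.636 N/mm
U = ½kδ² = 0.5 × 29.636 × 17² = 4282.4 N·mm = 4.2824 J

4.28 J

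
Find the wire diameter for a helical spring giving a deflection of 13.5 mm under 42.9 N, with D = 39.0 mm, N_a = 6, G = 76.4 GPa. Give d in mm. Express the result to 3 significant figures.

3.30 mm

Required rate k = F/δ = 42.9/13.5 = 3.1778 N/mm
d = (8D³N_a·k / G)^(1/4) = (8·39.0³·6·3.1778 / (76.4×10³))^0.25
  = (118.43)^0.25 = 3.2989 mm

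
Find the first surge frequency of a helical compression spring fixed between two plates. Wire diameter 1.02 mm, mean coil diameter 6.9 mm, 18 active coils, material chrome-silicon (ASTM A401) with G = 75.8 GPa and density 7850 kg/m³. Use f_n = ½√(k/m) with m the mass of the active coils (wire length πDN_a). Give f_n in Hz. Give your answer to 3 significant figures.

416 Hz

k = Gd⁴/(8D³N_a) = (75.8×10³)(1.02⁴)/(8·6.9³·18) = 1.7344 N/mm = 1734.4 N/m
Wire length L = πDN_a = π·6.9·18 = 390.19 mm
m = ρ·(πd²/4)·L = 7850 × 0.81713×10⁻⁶ m² × 0.39019 m = 0.0025028 kg
f_n = ½√(k/m) = 0.5·√(1734.4/0.0025028) = 0.5·√(6.9299e+05) = 416.23 Hz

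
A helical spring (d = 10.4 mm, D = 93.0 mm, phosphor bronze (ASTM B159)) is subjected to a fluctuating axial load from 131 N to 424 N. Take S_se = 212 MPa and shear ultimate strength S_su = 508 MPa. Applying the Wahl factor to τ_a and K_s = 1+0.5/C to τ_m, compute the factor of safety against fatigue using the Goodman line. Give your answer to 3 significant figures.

C = D/d = 93.0/10.4 = 8.9423; K_W = (4C−1)/(4C−4)+0.615/C = 1.1632; K_s = 1+0.5/C = 1.0559
F_a = (F_max−F_min)/2 = 146.5 N; F_m = (F_max+F_min)/2 = 277.5 N
τ_a = K_W·8F_aD/(πd³) = 1.1632 × 30.843 = 35.877 MPa
τ_m = K_s·8F_mD/(πd³) = 1.0559 × 58.423 = 61.69 MPa
Goodman: 1/n_f = τ_a/S_se + τ_m/S_su = 35.877/212 + 61.69/508 = 0.16923 + 0.12144 = 0.29067
n_f = 1/0.29067 = 3.44

3.44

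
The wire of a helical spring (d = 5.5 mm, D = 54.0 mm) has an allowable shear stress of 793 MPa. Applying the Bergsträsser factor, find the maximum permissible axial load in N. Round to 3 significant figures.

843 N

C = D/d = 54.0/5.5 = 9.8182
K_B = (4C+2)/(4C−3) = 41.273/36.273 = 1.1378
τ_max = K·8FD/(πd³) → F_max = τ_allow·πd³/(8DK)
F_max = 793·π·5.5³/(8·54.0·1.1378) = 4.1449e+05/491.55 = 843.23 N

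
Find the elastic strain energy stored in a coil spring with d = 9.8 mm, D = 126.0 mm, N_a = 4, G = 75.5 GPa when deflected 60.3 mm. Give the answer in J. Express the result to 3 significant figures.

19.8 J

k = Gd⁴/(8D³N_a) = (75.5×10³)(9.8⁴)/(8·126.0³·4) = 10.879 N/mm
U = ½kδ² = 0.5 × 10.879 × 60.3² = 19779 N·mm = 19.779 J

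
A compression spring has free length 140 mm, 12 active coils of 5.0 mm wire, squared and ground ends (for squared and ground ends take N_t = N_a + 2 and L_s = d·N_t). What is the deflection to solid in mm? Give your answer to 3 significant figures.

70.0 mm

N_t = 14; L_s = 5.0·14 = 70 mm
δ_solid = L₀ − L_s = 140 − 70 = 70 mm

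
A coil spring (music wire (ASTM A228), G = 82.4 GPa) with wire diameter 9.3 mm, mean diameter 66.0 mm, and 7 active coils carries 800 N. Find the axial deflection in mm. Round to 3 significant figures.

20.9 mm

k = Gd⁴/(8D³N_a) = (82.4×10³)(9.3⁴)/(8·66.0³·7) = 38.286 N/mm
δ = F/k = 800 / 38.286 = 20.895 mm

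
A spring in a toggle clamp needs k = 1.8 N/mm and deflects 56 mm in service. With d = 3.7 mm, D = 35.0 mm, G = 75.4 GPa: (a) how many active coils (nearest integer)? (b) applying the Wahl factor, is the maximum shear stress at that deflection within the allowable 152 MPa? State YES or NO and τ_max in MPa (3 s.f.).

N_a = Gd⁴/(8D³k) = (75.4×10³)(3.7⁴)/(8·35.0³·1.8) = 22.89 → N_a = 23
Actual rate k = Gd⁴/(8D³·23) = 1.7913 N/mm
Working load F = kδ = 1.7913·56 = 100.31 N
C = 35.0/3.7 = 9.4595; K_W = (4C−1)/(4C−4)+0.615/C = 1.1537
τ_max = K_W·8FD/(πd³) = 1.1537·176.5 = 203.62 MPa
τ_max > 152 MPa → exceeds allowable

(a) 23 coils; (b) NO, τ_max = 204 MPa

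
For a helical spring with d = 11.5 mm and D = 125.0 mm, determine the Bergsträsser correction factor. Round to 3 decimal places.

1.124

C = D/d = 125.0/11.5 = 10.8696
K_B = (4C+2)/(4C−3) = 45.478/40.478 = 1.1235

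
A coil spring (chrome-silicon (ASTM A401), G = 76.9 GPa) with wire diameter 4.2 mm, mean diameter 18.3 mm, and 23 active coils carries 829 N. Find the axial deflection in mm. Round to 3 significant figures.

k = Gd⁴/(8D³N_a) = (76.9×10³)(4.2⁴)/(8·18.3³·23) = 21.22 N/mm
δ = F/k = 829 / 21.22 = 39.066 mm

39.1 mm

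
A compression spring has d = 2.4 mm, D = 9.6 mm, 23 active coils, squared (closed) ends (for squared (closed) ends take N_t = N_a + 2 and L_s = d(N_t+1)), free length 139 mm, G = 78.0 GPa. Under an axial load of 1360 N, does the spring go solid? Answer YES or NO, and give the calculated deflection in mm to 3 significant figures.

YES, δ = 85.6 mm

k = Gd⁴/(8D³N_a) = (78.0×10³)(2.4⁴)/(8·9.6³·23) = 15.897 N/mm
N_t = 25; L_s = 2.4·26 = 62.4 mm; δ_solid = L₀ − L_s = 139 − 62.4 = 76.6 mm
δ = F/k = 1360/15.897 = 85.552 mm
δ ≥ δ_solid → spring goes solid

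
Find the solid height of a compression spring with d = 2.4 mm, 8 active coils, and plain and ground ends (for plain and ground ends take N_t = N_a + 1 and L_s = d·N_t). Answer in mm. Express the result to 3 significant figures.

21.6 mm

plain and ground ends: N_t = N_a + 1 = 8 + 1 = 9
L_s = d·N_t = 2.4 × 9 = 21.6 mm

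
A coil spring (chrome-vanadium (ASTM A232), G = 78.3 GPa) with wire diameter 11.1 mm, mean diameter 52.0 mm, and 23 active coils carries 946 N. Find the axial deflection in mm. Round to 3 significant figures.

k = Gd⁴/(8D³N_a) = (78.3×10³)(11.1⁴)/(8·52.0³·23) = 45.944 N/mm
δ = F/k = 946 / 45.944 = 20.59 mm

20.6 mm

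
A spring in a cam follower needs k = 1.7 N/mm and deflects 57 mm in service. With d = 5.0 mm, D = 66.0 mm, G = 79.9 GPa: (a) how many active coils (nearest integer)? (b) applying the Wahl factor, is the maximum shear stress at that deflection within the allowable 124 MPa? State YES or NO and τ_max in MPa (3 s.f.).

(a) 13 coils; (b) NO, τ_max = 142 MPa

N_a = Gd⁴/(8D³k) = (79.9×10³)(5.0⁴)/(8·66.0³·1.7) = 12.77 → N_a = 13
Actual rate k = Gd⁴/(8D³·13) = 1.6702 N/mm
Working load F = kδ = 1.6702·57 = 95.2 N
C = 66.0/5.0 = 13.2000; K_W = (4C−1)/(4C−4)+0.615/C = 1.1081
τ_max = K_W·8FD/(πd³) = 1.1081·128 = 141.83 MPa
τ_max > 124 MPa → exceeds allowable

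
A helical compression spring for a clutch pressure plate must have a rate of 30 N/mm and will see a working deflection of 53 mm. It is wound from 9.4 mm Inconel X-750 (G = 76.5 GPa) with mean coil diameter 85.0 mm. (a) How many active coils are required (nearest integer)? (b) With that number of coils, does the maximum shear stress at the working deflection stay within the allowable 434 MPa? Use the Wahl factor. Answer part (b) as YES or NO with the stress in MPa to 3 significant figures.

(a) 4 coils; (b) NO, τ_max = 487 MPa

N_a = Gd⁴/(8D³k) = (76.5×10³)(9.4⁴)/(8·85.0³·30) = 4.052 → N_a = 4
Actual rate k = Gd⁴/(8D³·4) = 30.392 N/mm
Working load F = kδ = 30.392·53 = 1610.8 N
C = 85.0/9.4 = 9.0426; K_W = (4C−1)/(4C−4)+0.615/C = 1.1613
τ_max = K_W·8FD/(πd³) = 1.1613·419.78 = 487.47 MPa
τ_max > 434 MPa → exceeds allowable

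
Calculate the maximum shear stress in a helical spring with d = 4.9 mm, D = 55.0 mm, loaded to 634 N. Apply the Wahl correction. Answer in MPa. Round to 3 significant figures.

Spring index C = D/d = 55.0/4.9 = 11.2245
K_W = (4C−1)/(4C−4) + 0.615/C = 43.898/40.898 + 0.0548 = 1.1281
τ₀ = 8FD/(πd³) = 8·634·55.0/(π·4.9³) = 278960/369.61 = 754.75 MPa
τ_max = K·τ₀ = 1.1281 × 754.75 = 851.47 MPa

851 MPa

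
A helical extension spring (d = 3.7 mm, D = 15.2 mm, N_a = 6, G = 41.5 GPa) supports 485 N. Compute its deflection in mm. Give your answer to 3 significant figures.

k = Gd⁴/(8D³N_a) = (41.5×10³)(3.7⁴)/(8·15.2³·6) = 46.141 N/mm
δ = F/k = 485 / 46.141 = 10.511 mm

10.5 mm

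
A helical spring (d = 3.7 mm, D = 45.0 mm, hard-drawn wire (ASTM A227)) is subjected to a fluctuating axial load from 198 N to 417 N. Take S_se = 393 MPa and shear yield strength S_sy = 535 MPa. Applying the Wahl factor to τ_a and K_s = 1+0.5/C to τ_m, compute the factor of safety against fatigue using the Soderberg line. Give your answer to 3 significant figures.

C = D/d = 45.0/3.7 = 12.1622; K_W = (4C−1)/(4C−4)+0.615/C = 1.1178; K_s = 1+0.5/C = 1.0411
F_a = (F_max−F_min)/2 = 109.5 N; F_m = (F_max+F_min)/2 = 307.5 N
τ_a = K_W·8F_aD/(πd³) = 1.1178 × 247.72 = 276.89 MPa
τ_m = K_s·8F_mD/(πd³) = 1.0411 × 695.65 = 724.25 MPa
Soderberg: 1/n_f = τ_a/S_se + τ_m/S_sy = 276.89/393 + 724.25/535 = 0.70456 + 1.35374 = 2.0583
n_f = 1/2.0583 = 0.4858

0.486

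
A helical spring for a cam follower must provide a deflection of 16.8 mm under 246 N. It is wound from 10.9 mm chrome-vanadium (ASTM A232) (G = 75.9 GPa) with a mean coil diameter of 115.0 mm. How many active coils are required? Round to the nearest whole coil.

6

Required rate k = F/δ = 246/16.8 = 14.643 N/mm
N_a = Gd⁴/(8D³k) = (75.9×10³ × 10.9⁴)/(8 × 115.0³ × 14.643)
    = 1.07139e+09 / 1.7816e+08 = 6.014 → 6 coils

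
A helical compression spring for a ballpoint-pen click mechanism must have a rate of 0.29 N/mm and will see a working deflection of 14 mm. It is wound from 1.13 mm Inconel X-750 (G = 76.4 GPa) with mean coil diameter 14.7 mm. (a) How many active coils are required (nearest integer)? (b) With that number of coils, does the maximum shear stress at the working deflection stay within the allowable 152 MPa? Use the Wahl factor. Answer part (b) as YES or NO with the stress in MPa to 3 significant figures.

N_a = Gd⁴/(8D³k) = (76.4×10³)(1.13⁴)/(8·14.7³·0.29) = 16.9 → N_a = 17
Actual rate k = Gd⁴/(8D³·17) = 0.28835 N/mm
Working load F = kδ = 0.28835·14 = 4.0369 N
C = 14.7/1.13 = 13.0088; K_W = (4C−1)/(4C−4)+0.615/C = 1.1097
τ_max = K_W·8FD/(πd³) = 1.1097·104.73 = 116.22 MPa
τ_max ≤ 152 MPa → acceptable

(a) 17 coils; (b) YES, τ_max = 116 MPa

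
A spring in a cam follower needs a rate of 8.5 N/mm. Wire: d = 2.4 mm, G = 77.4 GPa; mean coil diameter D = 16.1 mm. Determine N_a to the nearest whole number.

N_a = Gd⁴/(8D³k) = (77.4×10³ × 2.4⁴)/(8 × 16.1³ × 8.5)
    = 2.56795e+06 / 283783 = 9.049 → 9 coils

9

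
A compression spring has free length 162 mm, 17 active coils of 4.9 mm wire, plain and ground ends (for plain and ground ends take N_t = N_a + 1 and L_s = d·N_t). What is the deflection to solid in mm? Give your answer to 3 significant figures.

73.8 mm

N_t = 18; L_s = 4.9·18 = 88.2 mm
δ_solid = L₀ − L_s = 162 − 88.2 = 73.8 mm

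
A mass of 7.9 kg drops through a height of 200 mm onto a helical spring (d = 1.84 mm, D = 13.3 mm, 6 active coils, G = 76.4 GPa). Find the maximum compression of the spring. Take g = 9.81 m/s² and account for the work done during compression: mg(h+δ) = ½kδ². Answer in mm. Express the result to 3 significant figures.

k = Gd⁴/(8D³N_a) = (76.4×10³)(1.84⁴)/(8·13.3³·6) = 7.7548 N/mm
W = mg = 7.9 × 9.81 = 77.499 N
½kδ² − Wδ − Wh = 0 → δ = (W + √(W² + 2kWh))/k
δ = (77.499 + √(6006.1 + 240395))/7.7548 = (77.499 + 496.39)/7.7548 = 74.004 mm

74.0 mm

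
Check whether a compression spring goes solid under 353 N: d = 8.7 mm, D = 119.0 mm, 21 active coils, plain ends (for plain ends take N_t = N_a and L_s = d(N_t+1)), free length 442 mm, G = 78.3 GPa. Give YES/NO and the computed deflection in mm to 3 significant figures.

k = Gd⁴/(8D³N_a) = (78.3×10³)(8.7⁴)/(8·119.0³·21) = 1.5845 N/mm
N_t = 21; L_s = 8.7·22 = 191.4 mm; δ_solid = L₀ − L_s = 442 − 191.4 = 250.6 mm
δ = F/k = 353/1.5845 = 222.79 mm
δ < δ_solid → spring does not go solid

NO, δ = 223 mm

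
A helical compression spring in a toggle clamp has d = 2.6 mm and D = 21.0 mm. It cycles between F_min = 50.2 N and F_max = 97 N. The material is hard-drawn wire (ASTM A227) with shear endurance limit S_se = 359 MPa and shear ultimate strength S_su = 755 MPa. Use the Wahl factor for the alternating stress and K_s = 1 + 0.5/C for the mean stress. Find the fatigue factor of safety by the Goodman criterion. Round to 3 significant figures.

1.82

C = D/d = 21.0/2.6 = 8.0769; K_W = (4C−1)/(4C−4)+0.615/C = 1.1821; K_s = 1+0.5/C = 1.0619
F_a = (F_max−F_min)/2 = 23.4 N; F_m = (F_max+F_min)/2 = 73.6 N
τ_a = K_W·8F_aD/(πd³) = 1.1821 × 71.196 = 84.162 MPa
τ_m = K_s·8F_mD/(πd³) = 1.0619 × 223.93 = 237.8 MPa
Goodman: 1/n_f = τ_a/S_se + τ_m/S_su = 84.162/359 + 237.8/755 = 0.23444 + 0.31496 = 0.5494
n_f = 1/0.5494 = 1.82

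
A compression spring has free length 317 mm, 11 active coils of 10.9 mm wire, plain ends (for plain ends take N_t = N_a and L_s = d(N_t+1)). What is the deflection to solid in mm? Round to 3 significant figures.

N_t = 11; L_s = 10.9·12 = 130.8 mm
δ_solid = L₀ − L_s = 317 − 130.8 = 186.2 mm

186 mm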